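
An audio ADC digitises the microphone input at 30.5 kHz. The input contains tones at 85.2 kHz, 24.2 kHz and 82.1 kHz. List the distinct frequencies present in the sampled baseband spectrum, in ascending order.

fs/2 = 15.25 kHz.
85.2 kHz mod fs = 24.2 kHz.
24.2 kHz > fs/2 = 15.25 kHz, folds to fs − 24.2 kHz = 6.3 kHz.
24.2 kHz > fs/2 = 15.25 kHz, folds to fs − 24.2 kHz = 6.3 kHz.
82.1 kHz mod fs = 21.1 kHz.
21.1 kHz > fs/2 = 15.25 kHz, folds to fs − 21.1 kHz = 9.4 kHz.
Distinct values: {6.3 kHz, 9.4 kHz}.

6.3 kHz, 9.4 kHz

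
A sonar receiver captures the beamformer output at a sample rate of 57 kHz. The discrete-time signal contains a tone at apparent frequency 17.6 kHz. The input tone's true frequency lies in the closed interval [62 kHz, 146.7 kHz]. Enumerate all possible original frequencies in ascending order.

74.6 kHz, 96.4 kHz, 131.6 kHz

Frequencies that alias to 17.6 kHz are k·fs ± 17.6 kHz for integer k ≥ 0.
k=0: 17.6 kHz.
k=1: 39.4 kHz, 74.6 kHz.
k=2: 96.4 kHz, 131.6 kHz.
k=3: 153.4 kHz, 188.6 kHz.
Within [62 kHz, 146.7 kHz]: 74.6 kHz, 96.4 kHz, 131.6 kHz.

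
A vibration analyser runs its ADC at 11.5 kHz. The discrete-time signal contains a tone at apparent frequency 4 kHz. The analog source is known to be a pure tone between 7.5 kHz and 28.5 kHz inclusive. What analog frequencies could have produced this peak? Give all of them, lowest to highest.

7.5 kHz, 15.5 kHz, 19 kHz, 27 kHz

Frequencies that alias to 4 kHz are k·fs ± 4 kHz for integer k ≥ 0.
k=0: 4 kHz.
k=1: 7.5 kHz, 15.5 kHz.
k=2: 19 kHz, 27 kHz.
k=3: 30.5 kHz, 38.5 kHz.
Within [7.5 kHz, 28.5 kHz]: 7.5 kHz, 15.5 kHz, 19 kHz, 27 kHz.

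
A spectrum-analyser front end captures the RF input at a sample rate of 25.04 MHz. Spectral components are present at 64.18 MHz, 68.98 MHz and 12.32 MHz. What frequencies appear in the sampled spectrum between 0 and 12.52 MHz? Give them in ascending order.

6.14 MHz, 10.94 MHz, 12.32 MHz

fs/2 = 12.52 MHz.
64.18 MHz mod fs = 14.1 MHz.
14.1 MHz > fs/2 = 12.52 MHz, folds to fs − 14.1 MHz = 10.94 MHz.
68.98 MHz mod fs = 18.9 MHz.
18.9 MHz > fs/2 = 12.52 MHz, folds to fs − 18.9 MHz = 6.14 MHz.
12.32 MHz ≤ fs/2 = 12.52 MHz, passes unchanged.
Distinct values: {6.14 MHz, 10.94 MHz, 12.32 MHz}.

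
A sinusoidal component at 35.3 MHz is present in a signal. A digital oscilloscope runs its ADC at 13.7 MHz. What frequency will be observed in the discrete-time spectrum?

5.8 MHz

35.3 MHz mod fs = 7.9 MHz.
7.9 MHz > fs/2 = 6.85 MHz, folds to fs − 7.9 MHz = 5.8 MHz.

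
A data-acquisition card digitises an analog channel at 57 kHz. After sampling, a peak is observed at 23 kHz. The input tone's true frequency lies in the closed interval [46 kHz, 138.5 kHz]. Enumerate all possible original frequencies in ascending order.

80 kHz, 91 kHz, 137 kHz

Frequencies that alias to 23 kHz are k·fs ± 23 kHz for integer k ≥ 0.
k=0: 23 kHz.
k=1: 34 kHz, 80 kHz.
k=2: 91 kHz, 137 kHz.
k=3: 148 kHz, 194 kHz.
Within [46 kHz, 138.5 kHz]: 80 kHz, 91 kHz, 137 kHz.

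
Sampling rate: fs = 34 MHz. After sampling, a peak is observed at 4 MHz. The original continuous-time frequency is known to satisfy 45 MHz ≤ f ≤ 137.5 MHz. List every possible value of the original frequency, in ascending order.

64 MHz, 72 MHz, 98 MHz, 106 MHz, 132 MHz

Frequencies that alias to 4 MHz are k·fs ± 4 MHz for integer k ≥ 0.
k=0: 4 MHz.
k=1: 30 MHz, 38 MHz.
k=2: 64 MHz, 72 MHz.
k=3: 98 MHz, 106 MHz.
k=4: 132 MHz, 140 MHz.
k=5: 166 MHz, 174 MHz.
Within [45 MHz, 137.5 MHz]: 64 MHz, 72 MHz, 98 MHz, 106 MHz, 132 MHz.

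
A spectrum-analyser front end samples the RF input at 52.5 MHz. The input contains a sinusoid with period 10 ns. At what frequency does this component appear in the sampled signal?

5 MHz

T = 10 ns → f = 1/T = 100 MHz.
100 MHz mod fs = 47.5 MHz.
47.5 MHz > fs/2 = 26.25 MHz, folds to fs − 47.5 MHz = 5 MHz.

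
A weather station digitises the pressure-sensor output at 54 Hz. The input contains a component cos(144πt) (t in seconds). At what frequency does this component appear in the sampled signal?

18 Hz

ω = 144π rad/s → f = ω/(2π) = 72 Hz.
72 Hz mod fs = 18 Hz.
18 Hz ≤ fs/2 = 27 Hz, appears at 18 Hz.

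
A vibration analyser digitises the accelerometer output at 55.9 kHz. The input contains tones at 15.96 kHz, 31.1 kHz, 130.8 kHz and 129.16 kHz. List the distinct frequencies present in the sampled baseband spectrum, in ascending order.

fs/2 = 27.95 kHz.
15.96 kHz ≤ fs/2 = 27.95 kHz, passes unchanged.
31.1 kHz > fs/2 = 27.95 kHz, folds to fs − 31.1 kHz = 24.8 kHz.
130.8 kHz mod fs = 19 kHz.
19 kHz ≤ fs/2 = 27.95 kHz, appears at 19 kHz.
129.16 kHz mod fs = 17.36 kHz.
17.36 kHz ≤ fs/2 = 27.95 kHz, appears at 17.36 kHz.
Distinct values: {15.96 kHz, 17.36 kHz, 19 kHz, 24.8 kHz}.

15.96 kHz, 17.36 kHz, 19 kHz, 24.8 kHz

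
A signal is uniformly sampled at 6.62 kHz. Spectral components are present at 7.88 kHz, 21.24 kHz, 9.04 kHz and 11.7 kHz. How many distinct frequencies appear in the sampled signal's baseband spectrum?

fs/2 = 3.31 kHz.
7.88 kHz mod fs = 1.26 kHz.
1.26 kHz ≤ fs/2 = 3.31 kHz, appears at 1.26 kHz.
21.24 kHz mod fs = 1.38 kHz.
1.38 kHz ≤ fs/2 = 3.31 kHz, appears at 1.38 kHz.
9.04 kHz mod fs = 2.42 kHz.
2.42 kHz ≤ fs/2 = 3.31 kHz, appears at 2.42 kHz.
11.7 kHz mod fs = 5.08 kHz.
5.08 kHz > fs/2 = 3.31 kHz, folds to fs − 5.08 kHz = 1.54 kHz.
Distinct values: {1.26 kHz, 1.38 kHz, 1.54 kHz, 2.42 kHz} → 4.

4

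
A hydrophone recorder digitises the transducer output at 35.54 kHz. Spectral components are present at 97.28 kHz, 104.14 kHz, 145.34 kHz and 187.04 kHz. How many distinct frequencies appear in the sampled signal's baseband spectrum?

fs/2 = 17.77 kHz.
97.28 kHz mod fs = 26.2 kHz.
26.2 kHz > fs/2 = 17.77 kHz, folds to fs − 26.2 kHz = 9.34 kHz.
104.14 kHz mod fs = 33.06 kHz.
33.06 kHz > fs/2 = 17.77 kHz, folds to fs − 33.06 kHz = 2.48 kHz.
145.34 kHz mod fs = 3.18 kHz.
3.18 kHz ≤ fs/2 = 17.77 kHz, appears at 3.18 kHz.
187.04 kHz mod fs = 9.34 kHz.
9.34 kHz ≤ fs/2 = 17.77 kHz, appears at 9.34 kHz.
Distinct values: {2.48 kHz, 3.18 kHz, 9.34 kHz} → 3.

3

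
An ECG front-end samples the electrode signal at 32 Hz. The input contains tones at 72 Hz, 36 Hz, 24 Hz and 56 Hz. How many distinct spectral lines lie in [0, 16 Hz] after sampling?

2

fs/2 = 16 Hz.
72 Hz mod fs = 8 Hz.
8 Hz ≤ fs/2 = 16 Hz, appears at 8 Hz.
36 Hz mod fs = 4 Hz.
4 Hz ≤ fs/2 = 16 Hz, appears at 4 Hz.
24 Hz > fs/2 = 16 Hz, folds to fs − 24 Hz = 8 Hz.
56 Hz mod fs = 24 Hz.
24 Hz > fs/2 = 16 Hz, folds to fs − 24 Hz = 8 Hz.
Distinct values: {4 Hz, 8 Hz} → 2.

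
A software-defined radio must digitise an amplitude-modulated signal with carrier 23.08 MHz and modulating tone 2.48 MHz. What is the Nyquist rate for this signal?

51.12 MHz

AM sidebands sit at fc ± fm = 20.6 MHz and 25.56 MHz.
Highest-frequency component: 25.56 MHz.
Nyquist rate = 2 × 25.56 MHz = 51.12 MHz.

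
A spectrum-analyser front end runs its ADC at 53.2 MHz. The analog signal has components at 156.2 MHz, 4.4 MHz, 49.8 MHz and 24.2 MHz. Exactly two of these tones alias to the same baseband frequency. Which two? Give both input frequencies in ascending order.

49.8 MHz, 156.2 MHz

fs/2 = 26.6 MHz.
156.2 MHz mod fs = 49.8 MHz.
49.8 MHz > fs/2 = 26.6 MHz, folds to fs − 49.8 MHz = 3.4 MHz.
4.4 MHz ≤ fs/2 = 26.6 MHz, passes unchanged.
49.8 MHz > fs/2 = 26.6 MHz, folds to fs − 49.8 MHz = 3.4 MHz.
24.2 MHz ≤ fs/2 = 26.6 MHz, passes unchanged.
49.8 MHz and 156.2 MHz both map to 3.4 MHz.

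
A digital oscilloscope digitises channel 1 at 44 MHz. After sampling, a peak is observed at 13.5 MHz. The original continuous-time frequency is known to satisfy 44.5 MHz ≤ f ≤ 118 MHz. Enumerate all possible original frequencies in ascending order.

57.5 MHz, 74.5 MHz, 101.5 MHz

Frequencies that alias to 13.5 MHz are k·fs ± 13.5 MHz for integer k ≥ 0.
k=0: 13.5 MHz.
k=1: 30.5 MHz, 57.5 MHz.
k=2: 74.5 MHz, 101.5 MHz.
k=3: 118.5 MHz, 145.5 MHz.
Within [44.5 MHz, 118 MHz]: 57.5 MHz, 74.5 MHz, 101.5 MHz.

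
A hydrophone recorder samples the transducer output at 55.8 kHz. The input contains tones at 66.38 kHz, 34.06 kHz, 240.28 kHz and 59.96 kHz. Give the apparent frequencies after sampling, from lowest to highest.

fs/2 = 27.9 kHz.
66.38 kHz mod fs = 10.58 kHz.
10.58 kHz ≤ fs/2 = 27.9 kHz, appears at 10.58 kHz.
34.06 kHz > fs/2 = 27.9 kHz, folds to fs − 34.06 kHz = 21.74 kHz.
240.28 kHz mod fs = 17.08 kHz.
17.08 kHz ≤ fs/2 = 27.9 kHz, appears at 17.08 kHz.
59.96 kHz mod fs = 4.16 kHz.
4.16 kHz ≤ fs/2 = 27.9 kHz, appears at 4.16 kHz.
Distinct values: {4.16 kHz, 10.58 kHz, 17.08 kHz, 21.74 kHz}.

4.16 kHz, 10.58 kHz, 17.08 kHz, 21.74 kHz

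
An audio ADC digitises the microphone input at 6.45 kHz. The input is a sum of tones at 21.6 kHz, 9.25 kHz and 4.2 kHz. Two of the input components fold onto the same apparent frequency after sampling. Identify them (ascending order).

fs/2 = 3.225 kHz.
21.6 kHz mod fs = 2.25 kHz.
2.25 kHz ≤ fs/2 = 3.225 kHz, appears at 2.25 kHz.
9.25 kHz mod fs = 2.8 kHz.
2.8 kHz ≤ fs/2 = 3.225 kHz, appears at 2.8 kHz.
4.2 kHz > fs/2 = 3.225 kHz, folds to fs − 4.2 kHz = 2.25 kHz.
4.2 kHz and 21.6 kHz both map to 2.25 kHz.

4.2 kHz, 21.6 kHz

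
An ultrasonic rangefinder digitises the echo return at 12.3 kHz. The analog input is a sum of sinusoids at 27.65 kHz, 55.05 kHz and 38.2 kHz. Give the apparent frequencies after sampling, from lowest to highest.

1.3 kHz, 3.05 kHz, 5.85 kHz

fs/2 = 6.15 kHz.
27.65 kHz mod fs = 3.05 kHz.
3.05 kHz ≤ fs/2 = 6.15 kHz, appears at 3.05 kHz.
55.05 kHz mod fs = 5.85 kHz.
5.85 kHz ≤ fs/2 = 6.15 kHz, appears at 5.85 kHz.
38.2 kHz mod fs = 1.3 kHz.
1.3 kHz ≤ fs/2 = 6.15 kHz, appears at 1.3 kHz.
Distinct values: {1.3 kHz, 3.05 kHz, 5.85 kHz}.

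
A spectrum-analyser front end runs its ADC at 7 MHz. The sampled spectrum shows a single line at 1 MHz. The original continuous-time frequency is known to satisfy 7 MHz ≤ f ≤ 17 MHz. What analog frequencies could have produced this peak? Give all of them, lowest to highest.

8 MHz, 13 MHz, 15 MHz

Frequencies that alias to 1 MHz are k·fs ± 1 MHz for integer k ≥ 0.
k=0: 1 MHz.
k=1: 6 MHz, 8 MHz.
k=2: 13 MHz, 15 MHz.
k=3: 20 MHz, 22 MHz.
Within [7 MHz, 17 MHz]: 8 MHz, 13 MHz, 15 MHz.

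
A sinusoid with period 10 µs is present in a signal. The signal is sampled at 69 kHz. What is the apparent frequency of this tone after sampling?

T = 10 µs → f = 1/T = 100 kHz.
100 kHz mod fs = 31 kHz.
31 kHz ≤ fs/2 = 34.5 kHz, appears at 31 kHz.

31 kHz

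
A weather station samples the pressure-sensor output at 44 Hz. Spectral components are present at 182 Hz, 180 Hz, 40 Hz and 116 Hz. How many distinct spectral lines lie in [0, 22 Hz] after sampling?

fs/2 = 22 Hz.
182 Hz mod fs = 6 Hz.
6 Hz ≤ fs/2 = 22 Hz, appears at 6 Hz.
180 Hz mod fs = 4 Hz.
4 Hz ≤ fs/2 = 22 Hz, appears at 4 Hz.
40 Hz > fs/2 = 22 Hz, folds to fs − 40 Hz = 4 Hz.
116 Hz mod fs = 28 Hz.
28 Hz > fs/2 = 22 Hz, folds to fs − 28 Hz = 16 Hz.
Distinct values: {4 Hz, 6 Hz, 16 Hz} → 3.

3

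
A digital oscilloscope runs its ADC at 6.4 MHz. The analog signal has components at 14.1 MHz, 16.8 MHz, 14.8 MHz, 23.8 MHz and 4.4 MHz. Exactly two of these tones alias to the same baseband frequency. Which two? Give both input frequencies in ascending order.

fs/2 = 3.2 MHz.
14.1 MHz mod fs = 1.3 MHz.
1.3 MHz ≤ fs/2 = 3.2 MHz, appears at 1.3 MHz.
16.8 MHz mod fs = 4 MHz.
4 MHz > fs/2 = 3.2 MHz, folds to fs − 4 MHz = 2.4 MHz.
14.8 MHz mod fs = 2 MHz.
2 MHz ≤ fs/2 = 3.2 MHz, appears at 2 MHz.
23.8 MHz mod fs = 4.6 MHz.
4.6 MHz > fs/2 = 3.2 MHz, folds to fs − 4.6 MHz = 1.8 MHz.
4.4 MHz > fs/2 = 3.2 MHz, folds to fs − 4.4 MHz = 2 MHz.
4.4 MHz and 14.8 MHz both map to 2 MHz.

4.4 MHz, 14.8 MHz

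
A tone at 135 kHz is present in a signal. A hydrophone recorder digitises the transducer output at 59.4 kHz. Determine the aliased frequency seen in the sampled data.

16.2 kHz

135 kHz mod fs = 16.2 kHz.
16.2 kHz ≤ fs/2 = 29.7 kHz, appears at 16.2 kHz.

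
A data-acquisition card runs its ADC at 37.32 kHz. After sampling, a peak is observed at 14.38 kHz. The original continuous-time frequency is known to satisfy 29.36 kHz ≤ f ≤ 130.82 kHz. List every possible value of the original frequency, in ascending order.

51.7 kHz, 60.26 kHz, 89.02 kHz, 97.58 kHz, 126.34 kHz

Frequencies that alias to 14.38 kHz are k·fs ± 14.38 kHz for integer k ≥ 0.
k=0: 14.38 kHz.
k=1: 22.94 kHz, 51.7 kHz.
k=2: 60.26 kHz, 89.02 kHz.
k=3: 97.58 kHz, 126.34 kHz.
k=4: 134.9 kHz, 163.66 kHz.
Within [29.36 kHz, 130.82 kHz]: 51.7 kHz, 60.26 kHz, 89.02 kHz, 97.58 kHz, 126.34 kHz.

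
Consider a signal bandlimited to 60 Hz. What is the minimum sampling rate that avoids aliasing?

120 Hz

Nyquist rate = 2 × 60 Hz = 120 Hz.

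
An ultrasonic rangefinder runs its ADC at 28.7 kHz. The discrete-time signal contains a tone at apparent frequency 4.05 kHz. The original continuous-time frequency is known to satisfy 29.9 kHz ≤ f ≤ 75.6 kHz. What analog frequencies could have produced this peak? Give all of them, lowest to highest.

Frequencies that alias to 4.05 kHz are k·fs ± 4.05 kHz for integer k ≥ 0.
k=0: 4.05 kHz.
k=1: 24.65 kHz, 32.75 kHz.
k=2: 53.35 kHz, 61.45 kHz.
k=3: 82.05 kHz, 90.15 kHz.
Within [29.9 kHz, 75.6 kHz]: 32.75 kHz, 53.35 kHz, 61.45 kHz.

32.75 kHz, 53.35 kHz, 61.45 kHz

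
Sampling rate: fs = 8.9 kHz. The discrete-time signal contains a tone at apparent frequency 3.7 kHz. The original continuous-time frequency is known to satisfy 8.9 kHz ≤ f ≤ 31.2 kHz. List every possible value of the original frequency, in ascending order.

Frequencies that alias to 3.7 kHz are k·fs ± 3.7 kHz for integer k ≥ 0.
k=0: 3.7 kHz.
k=1: 5.2 kHz, 12.6 kHz.
k=2: 14.1 kHz, 21.5 kHz.
k=3: 23 kHz, 30.4 kHz.
k=4: 31.9 kHz, 39.3 kHz.
Within [8.9 kHz, 31.2 kHz]: 12.6 kHz, 14.1 kHz, 21.5 kHz, 23 kHz, 30.4 kHz.

12.6 kHz, 14.1 kHz, 21.5 kHz, 23 kHz, 30.4 kHz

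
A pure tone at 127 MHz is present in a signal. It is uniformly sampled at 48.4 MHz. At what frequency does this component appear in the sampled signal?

18.2 MHz

127 MHz mod fs = 30.2 MHz.
30.2 MHz > fs/2 = 24.2 MHz, folds to fs − 30.2 MHz = 18.2 MHz.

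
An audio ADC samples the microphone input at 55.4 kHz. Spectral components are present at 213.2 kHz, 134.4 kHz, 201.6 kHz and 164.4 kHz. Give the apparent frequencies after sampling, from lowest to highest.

fs/2 = 27.7 kHz.
213.2 kHz mod fs = 47 kHz.
47 kHz > fs/2 = 27.7 kHz, folds to fs − 47 kHz = 8.4 kHz.
134.4 kHz mod fs = 23.6 kHz.
23.6 kHz ≤ fs/2 = 27.7 kHz, appears at 23.6 kHz.
201.6 kHz mod fs = 35.4 kHz.
35.4 kHz > fs/2 = 27.7 kHz, folds to fs − 35.4 kHz = 20 kHz.
164.4 kHz mod fs = 53.6 kHz.
53.6 kHz > fs/2 = 27.7 kHz, folds to fs − 53.6 kHz = 1.8 kHz.
Distinct values: {1.8 kHz, 8.4 kHz, 20 kHz, 23.6 kHz}.

1.8 kHz, 8.4 kHz, 20 kHz, 23.6 kHz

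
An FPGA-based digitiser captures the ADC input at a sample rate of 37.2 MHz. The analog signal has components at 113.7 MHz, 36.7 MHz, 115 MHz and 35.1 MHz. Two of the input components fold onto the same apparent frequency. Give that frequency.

2.1 MHz

fs/2 = 18.6 MHz.
113.7 MHz mod fs = 2.1 MHz.
2.1 MHz ≤ fs/2 = 18.6 MHz, appears at 2.1 MHz.
36.7 MHz > fs/2 = 18.6 MHz, folds to fs − 36.7 MHz = 0.5 MHz.
115 MHz mod fs = 3.4 MHz.
3.4 MHz ≤ fs/2 = 18.6 MHz, appears at 3.4 MHz.
35.1 MHz > fs/2 = 18.6 MHz, folds to fs − 35.1 MHz = 2.1 MHz.
35.1 MHz and 113.7 MHz both map to 2.1 MHz.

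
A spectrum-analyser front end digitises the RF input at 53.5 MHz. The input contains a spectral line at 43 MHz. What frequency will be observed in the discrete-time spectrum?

43 MHz > fs/2 = 26.75 MHz, folds to fs − 43 MHz = 10.5 MHz.

10.5 MHz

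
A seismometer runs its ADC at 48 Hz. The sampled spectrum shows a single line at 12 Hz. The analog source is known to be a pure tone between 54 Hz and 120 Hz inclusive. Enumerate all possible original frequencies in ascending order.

Frequencies that alias to 12 Hz are k·fs ± 12 Hz for integer k ≥ 0.
k=0: 12 Hz.
k=1: 36 Hz, 60 Hz.
k=2: 84 Hz, 108 Hz.
k=3: 132 Hz, 156 Hz.
Within [54 Hz, 120 Hz]: 60 Hz, 84 Hz, 108 Hz.

60 Hz, 84 Hz, 108 Hz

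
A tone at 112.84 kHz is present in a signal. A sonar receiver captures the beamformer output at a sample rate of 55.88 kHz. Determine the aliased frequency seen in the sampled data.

1.08 kHz

112.84 kHz mod fs = 1.08 kHz.
1.08 kHz ≤ fs/2 = 27.94 kHz, appears at 1.08 kHz.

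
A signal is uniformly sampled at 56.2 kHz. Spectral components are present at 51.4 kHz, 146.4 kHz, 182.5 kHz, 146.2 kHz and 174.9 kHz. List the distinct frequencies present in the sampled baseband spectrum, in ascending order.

4.8 kHz, 6.3 kHz, 13.9 kHz, 22.2 kHz, 22.4 kHz

fs/2 = 28.1 kHz.
51.4 kHz > fs/2 = 28.1 kHz, folds to fs − 51.4 kHz = 4.8 kHz.
146.4 kHz mod fs = 34 kHz.
34 kHz > fs/2 = 28.1 kHz, folds to fs − 34 kHz = 22.2 kHz.
182.5 kHz mod fs = 13.9 kHz.
13.9 kHz ≤ fs/2 = 28.1 kHz, appears at 13.9 kHz.
146.2 kHz mod fs = 33.8 kHz.
33.8 kHz > fs/2 = 28.1 kHz, folds to fs − 33.8 kHz = 22.4 kHz.
174.9 kHz mod fs = 6.3 kHz.
6.3 kHz ≤ fs/2 = 28.1 kHz, appears at 6.3 kHz.
Distinct values: {4.8 kHz, 6.3 kHz, 13.9 kHz, 22.2 kHz, 22.4 kHz}.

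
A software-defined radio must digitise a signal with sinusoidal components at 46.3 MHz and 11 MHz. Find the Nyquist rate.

Highest-frequency component: 46.3 MHz.
Nyquist rate = 2 × 46.3 MHz = 92.6 MHz.

92.6 MHz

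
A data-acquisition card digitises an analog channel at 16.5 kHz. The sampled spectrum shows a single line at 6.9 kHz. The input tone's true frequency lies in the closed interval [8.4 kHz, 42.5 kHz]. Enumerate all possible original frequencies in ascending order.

9.6 kHz, 23.4 kHz, 26.1 kHz, 39.9 kHz

Frequencies that alias to 6.9 kHz are k·fs ± 6.9 kHz for integer k ≥ 0.
k=0: 6.9 kHz.
k=1: 9.6 kHz, 23.4 kHz.
k=2: 26.1 kHz, 39.9 kHz.
k=3: 42.6 kHz, 56.4 kHz.
Within [8.4 kHz, 42.5 kHz]: 9.6 kHz, 23.4 kHz, 26.1 kHz, 39.9 kHz.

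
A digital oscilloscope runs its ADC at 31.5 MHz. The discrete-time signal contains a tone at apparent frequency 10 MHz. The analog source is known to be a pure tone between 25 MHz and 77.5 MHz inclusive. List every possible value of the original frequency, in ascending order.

41.5 MHz, 53 MHz, 73 MHz

Frequencies that alias to 10 MHz are k·fs ± 10 MHz for integer k ≥ 0.
k=0: 10 MHz.
k=1: 21.5 MHz, 41.5 MHz.
k=2: 53 MHz, 73 MHz.
k=3: 84.5 MHz, 104.5 MHz.
Within [25 MHz, 77.5 MHz]: 41.5 MHz, 53 MHz, 73 MHz.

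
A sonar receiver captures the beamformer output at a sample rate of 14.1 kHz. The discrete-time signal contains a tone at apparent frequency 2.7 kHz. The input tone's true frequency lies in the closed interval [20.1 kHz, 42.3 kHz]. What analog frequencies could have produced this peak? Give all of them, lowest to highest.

Frequencies that alias to 2.7 kHz are k·fs ± 2.7 kHz for integer k ≥ 0.
k=0: 2.7 kHz.
k=1: 11.4 kHz, 16.8 kHz.
k=2: 25.5 kHz, 30.9 kHz.
k=3: 39.6 kHz, 45 kHz.
k=4: 53.7 kHz, 59.1 kHz.
Within [20.1 kHz, 42.3 kHz]: 25.5 kHz, 30.9 kHz, 39.6 kHz.

25.5 kHz, 30.9 kHz, 39.6 kHz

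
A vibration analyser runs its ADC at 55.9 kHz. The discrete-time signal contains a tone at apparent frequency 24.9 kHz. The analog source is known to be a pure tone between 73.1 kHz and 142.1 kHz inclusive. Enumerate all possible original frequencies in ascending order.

80.8 kHz, 86.9 kHz, 136.7 kHz

Frequencies that alias to 24.9 kHz are k·fs ± 24.9 kHz for integer k ≥ 0.
k=0: 24.9 kHz.
k=1: 31 kHz, 80.8 kHz.
k=2: 86.9 kHz, 136.7 kHz.
k=3: 142.8 kHz, 192.6 kHz.
Within [73.1 kHz, 142.1 kHz]: 80.8 kHz, 86.9 kHz, 136.7 kHz.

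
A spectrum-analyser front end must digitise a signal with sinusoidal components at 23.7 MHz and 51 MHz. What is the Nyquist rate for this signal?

Highest-frequency component: 51 MHz.
Nyquist rate = 2 × 51 MHz = 102 MHz.

102 MHz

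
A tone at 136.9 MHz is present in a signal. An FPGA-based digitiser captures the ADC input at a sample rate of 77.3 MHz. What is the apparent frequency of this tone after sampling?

136.9 MHz mod fs = 59.6 MHz.
59.6 MHz > fs/2 = 38.65 MHz, folds to fs − 59.6 MHz = 17.7 MHz.

17.7 MHz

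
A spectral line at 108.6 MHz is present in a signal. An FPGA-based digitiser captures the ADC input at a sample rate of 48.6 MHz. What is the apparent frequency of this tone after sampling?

11.4 MHz

108.6 MHz mod fs = 11.4 MHz.
11.4 MHz ≤ fs/2 = 24.3 MHz, appears at 11.4 MHz.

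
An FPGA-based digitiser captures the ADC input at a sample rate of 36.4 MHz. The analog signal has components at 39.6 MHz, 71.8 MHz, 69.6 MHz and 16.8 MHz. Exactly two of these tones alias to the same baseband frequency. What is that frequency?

fs/2 = 18.2 MHz.
39.6 MHz mod fs = 3.2 MHz.
3.2 MHz ≤ fs/2 = 18.2 MHz, appears at 3.2 MHz.
71.8 MHz mod fs = 35.4 MHz.
35.4 MHz > fs/2 = 18.2 MHz, folds to fs − 35.4 MHz = 1 MHz.
69.6 MHz mod fs = 33.2 MHz.
33.2 MHz > fs/2 = 18.2 MHz, folds to fs − 33.2 MHz = 3.2 MHz.
16.8 MHz ≤ fs/2 = 18.2 MHz, passes unchanged.
39.6 MHz and 69.6 MHz both map to 3.2 MHz.

3.2 MHz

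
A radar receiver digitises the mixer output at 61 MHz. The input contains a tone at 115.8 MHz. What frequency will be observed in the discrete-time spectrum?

115.8 MHz mod fs = 54.8 MHz.
54.8 MHz > fs/2 = 30.5 MHz, folds to fs − 54.8 MHz = 6.2 MHz.

6.2 MHz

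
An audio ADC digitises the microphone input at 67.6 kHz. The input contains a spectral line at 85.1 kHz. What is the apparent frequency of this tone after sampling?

85.1 kHz mod fs = 17.5 kHz.
17.5 kHz ≤ fs/2 = 33.8 kHz, appears at 17.5 kHz.

17.5 kHz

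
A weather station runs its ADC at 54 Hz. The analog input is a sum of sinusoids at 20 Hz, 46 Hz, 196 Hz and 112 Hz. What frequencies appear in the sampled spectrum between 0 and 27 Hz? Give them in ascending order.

fs/2 = 27 Hz.
20 Hz ≤ fs/2 = 27 Hz, passes unchanged.
46 Hz > fs/2 = 27 Hz, folds to fs − 46 Hz = 8 Hz.
196 Hz mod fs = 34 Hz.
34 Hz > fs/2 = 27 Hz, folds to fs − 34 Hz = 20 Hz.
112 Hz mod fs = 4 Hz.
4 Hz ≤ fs/2 = 27 Hz, appears at 4 Hz.
Distinct values: {4 Hz, 8 Hz, 20 Hz}.

4 Hz, 8 Hz, 20 Hz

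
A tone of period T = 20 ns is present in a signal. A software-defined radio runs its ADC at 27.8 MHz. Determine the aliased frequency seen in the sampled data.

5.6 MHz

T = 20 ns → f = 1/T = 50 MHz.
50 MHz mod fs = 22.2 MHz.
22.2 MHz > fs/2 = 13.9 MHz, folds to fs − 22.2 MHz = 5.6 MHz.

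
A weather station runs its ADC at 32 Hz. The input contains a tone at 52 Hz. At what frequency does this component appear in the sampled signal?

52 Hz mod fs = 20 Hz.
20 Hz > fs/2 = 16 Hz, folds to fs − 20 Hz = 12 Hz.

12 Hz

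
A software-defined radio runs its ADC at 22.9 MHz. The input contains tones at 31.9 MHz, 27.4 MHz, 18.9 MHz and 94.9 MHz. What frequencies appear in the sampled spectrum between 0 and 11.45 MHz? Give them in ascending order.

3.3 MHz, 4 MHz, 4.5 MHz, 9 MHz

fs/2 = 11.45 MHz.
31.9 MHz mod fs = 9 MHz.
9 MHz ≤ fs/2 = 11.45 MHz, appears at 9 MHz.
27.4 MHz mod fs = 4.5 MHz.
4.5 MHz ≤ fs/2 = 11.45 MHz, appears at 4.5 MHz.
18.9 MHz > fs/2 = 11.45 MHz, folds to fs − 18.9 MHz = 4 MHz.
94.9 MHz mod fs = 3.3 MHz.
3.3 MHz ≤ fs/2 = 11.45 MHz, appears at 3.3 MHz.
Distinct values: {3.3 MHz, 4 MHz, 4.5 MHz, 9 MHz}.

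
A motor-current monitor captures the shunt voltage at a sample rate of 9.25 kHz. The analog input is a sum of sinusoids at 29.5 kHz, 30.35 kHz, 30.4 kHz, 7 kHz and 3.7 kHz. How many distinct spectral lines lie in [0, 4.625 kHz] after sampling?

fs/2 = 4.625 kHz.
29.5 kHz mod fs = 1.75 kHz.
1.75 kHz ≤ fs/2 = 4.625 kHz, appears at 1.75 kHz.
30.35 kHz mod fs = 2.6 kHz.
2.6 kHz ≤ fs/2 = 4.625 kHz, appears at 2.6 kHz.
30.4 kHz mod fs = 2.65 kHz.
2.65 kHz ≤ fs/2 = 4.625 kHz, appears at 2.65 kHz.
7 kHz > fs/2 = 4.625 kHz, folds to fs − 7 kHz = 2.25 kHz.
3.7 kHz ≤ fs/2 = 4.625 kHz, passes unchanged.
Distinct values: {1.75 kHz, 2.25 kHz, 2.6 kHz, 2.65 kHz, 3.7 kHz} → 5.

5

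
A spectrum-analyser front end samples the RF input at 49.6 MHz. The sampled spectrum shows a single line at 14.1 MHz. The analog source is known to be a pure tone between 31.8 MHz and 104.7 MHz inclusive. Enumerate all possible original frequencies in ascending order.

35.5 MHz, 63.7 MHz, 85.1 MHz

Frequencies that alias to 14.1 MHz are k·fs ± 14.1 MHz for integer k ≥ 0.
k=0: 14.1 MHz.
k=1: 35.5 MHz, 63.7 MHz.
k=2: 85.1 MHz, 113.3 MHz.
k=3: 134.7 MHz, 162.9 MHz.
Within [31.8 MHz, 104.7 MHz]: 35.5 MHz, 63.7 MHz, 85.1 MHz.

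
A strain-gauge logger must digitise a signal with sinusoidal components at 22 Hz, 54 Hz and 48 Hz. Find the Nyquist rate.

108 Hz

Highest-frequency component: 54 Hz.
Nyquist rate = 2 × 54 Hz = 108 Hz.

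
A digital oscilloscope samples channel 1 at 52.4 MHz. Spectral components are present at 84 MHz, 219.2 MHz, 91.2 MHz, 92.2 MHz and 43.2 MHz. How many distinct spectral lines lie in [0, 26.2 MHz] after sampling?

5

fs/2 = 26.2 MHz.
84 MHz mod fs = 31.6 MHz.
31.6 MHz > fs/2 = 26.2 MHz, folds to fs − 31.6 MHz = 20.8 MHz.
219.2 MHz mod fs = 9.6 MHz.
9.6 MHz ≤ fs/2 = 26.2 MHz, appears at 9.6 MHz.
91.2 MHz mod fs = 38.8 MHz.
38.8 MHz > fs/2 = 26.2 MHz, folds to fs − 38.8 MHz = 13.6 MHz.
92.2 MHz mod fs = 39.8 MHz.
39.8 MHz > fs/2 = 26.2 MHz, folds to fs − 39.8 MHz = 12.6 MHz.
43.2 MHz > fs/2 = 26.2 MHz, folds to fs − 43.2 MHz = 9.2 MHz.
Distinct values: {9.2 MHz, 9.6 MHz, 12.6 MHz, 13.6 MHz, 20.8 MHz} → 5.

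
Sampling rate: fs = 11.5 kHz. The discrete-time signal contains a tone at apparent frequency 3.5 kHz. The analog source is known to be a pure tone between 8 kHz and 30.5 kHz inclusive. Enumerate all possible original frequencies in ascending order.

8 kHz, 15 kHz, 19.5 kHz, 26.5 kHz

Frequencies that alias to 3.5 kHz are k·fs ± 3.5 kHz for integer k ≥ 0.
k=0: 3.5 kHz.
k=1: 8 kHz, 15 kHz.
k=2: 19.5 kHz, 26.5 kHz.
k=3: 31 kHz, 38 kHz.
Within [8 kHz, 30.5 kHz]: 8 kHz, 15 kHz, 19.5 kHz, 26.5 kHz.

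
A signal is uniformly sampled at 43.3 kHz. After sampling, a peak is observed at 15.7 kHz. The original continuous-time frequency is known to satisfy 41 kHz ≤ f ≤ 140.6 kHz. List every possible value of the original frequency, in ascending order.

59 kHz, 70.9 kHz, 102.3 kHz, 114.2 kHz

Frequencies that alias to 15.7 kHz are k·fs ± 15.7 kHz for integer k ≥ 0.
k=0: 15.7 kHz.
k=1: 27.6 kHz, 59 kHz.
k=2: 70.9 kHz, 102.3 kHz.
k=3: 114.2 kHz, 145.6 kHz.
k=4: 157.5 kHz, 188.9 kHz.
Within [41 kHz, 140.6 kHz]: 59 kHz, 70.9 kHz, 102.3 kHz, 114.2 kHz.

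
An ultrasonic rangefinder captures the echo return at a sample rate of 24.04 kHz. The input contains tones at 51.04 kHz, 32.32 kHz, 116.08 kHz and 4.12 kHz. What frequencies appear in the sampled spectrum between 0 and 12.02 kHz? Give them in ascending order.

fs/2 = 12.02 kHz.
51.04 kHz mod fs = 2.96 kHz.
2.96 kHz ≤ fs/2 = 12.02 kHz, appears at 2.96 kHz.
32.32 kHz mod fs = 8.28 kHz.
8.28 kHz ≤ fs/2 = 12.02 kHz, appears at 8.28 kHz.
116.08 kHz mod fs = 19.92 kHz.
19.92 kHz > fs/2 = 12.02 kHz, folds to fs − 19.92 kHz = 4.12 kHz.
4.12 kHz ≤ fs/2 = 12.02 kHz, passes unchanged.
Distinct values: {2.96 kHz, 4.12 kHz, 8.28 kHz}.

2.96 kHz, 4.12 kHz, 8.28 kHz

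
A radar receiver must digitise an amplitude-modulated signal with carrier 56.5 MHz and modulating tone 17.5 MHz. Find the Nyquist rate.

148 MHz

AM sidebands sit at fc ± fm = 39 MHz and 74 MHz.
Highest-frequency component: 74 MHz.
Nyquist rate = 2 × 74 MHz = 148 MHz.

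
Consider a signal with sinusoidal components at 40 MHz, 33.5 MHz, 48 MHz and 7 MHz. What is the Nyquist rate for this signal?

Highest-frequency component: 48 MHz.
Nyquist rate = 2 × 48 MHz = 96 MHz.

96 MHz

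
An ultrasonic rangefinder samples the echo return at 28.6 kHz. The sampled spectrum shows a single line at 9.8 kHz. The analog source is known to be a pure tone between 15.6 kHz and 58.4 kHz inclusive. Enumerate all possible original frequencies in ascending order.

18.8 kHz, 38.4 kHz, 47.4 kHz

Frequencies that alias to 9.8 kHz are k·fs ± 9.8 kHz for integer k ≥ 0.
k=0: 9.8 kHz.
k=1: 18.8 kHz, 38.4 kHz.
k=2: 47.4 kHz, 67 kHz.
k=3: 76 kHz, 95.6 kHz.
Within [15.6 kHz, 58.4 kHz]: 18.8 kHz, 38.4 kHz, 47.4 kHz.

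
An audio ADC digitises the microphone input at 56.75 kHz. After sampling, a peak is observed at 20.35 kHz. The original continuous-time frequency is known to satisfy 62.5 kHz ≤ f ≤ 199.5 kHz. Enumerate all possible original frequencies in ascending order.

77.1 kHz, 93.15 kHz, 133.85 kHz, 149.9 kHz, 190.6 kHz

Frequencies that alias to 20.35 kHz are k·fs ± 20.35 kHz for integer k ≥ 0.
k=0: 20.35 kHz.
k=1: 36.4 kHz, 77.1 kHz.
k=2: 93.15 kHz, 133.85 kHz.
k=3: 149.9 kHz, 190.6 kHz.
k=4: 206.65 kHz, 247.35 kHz.
Within [62.5 kHz, 199.5 kHz]: 77.1 kHz, 93.15 kHz, 133.85 kHz, 149.9 kHz, 190.6 kHz.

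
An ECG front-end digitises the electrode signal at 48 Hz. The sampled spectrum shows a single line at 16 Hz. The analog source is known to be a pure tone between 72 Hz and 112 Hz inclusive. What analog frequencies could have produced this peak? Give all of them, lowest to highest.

80 Hz, 112 Hz

Frequencies that alias to 16 Hz are k·fs ± 16 Hz for integer k ≥ 0.
k=0: 16 Hz.
k=1: 32 Hz, 64 Hz.
k=2: 80 Hz, 112 Hz.
k=3: 128 Hz, 160 Hz.
Within [72 Hz, 112 Hz]: 80 Hz, 112 Hz.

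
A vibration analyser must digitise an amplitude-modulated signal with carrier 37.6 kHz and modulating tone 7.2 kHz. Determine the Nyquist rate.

AM sidebands sit at fc ± fm = 30.4 kHz and 44.8 kHz.
Highest-frequency component: 44.8 kHz.
Nyquist rate = 2 × 44.8 kHz = 89.6 kHz.

89.6 kHz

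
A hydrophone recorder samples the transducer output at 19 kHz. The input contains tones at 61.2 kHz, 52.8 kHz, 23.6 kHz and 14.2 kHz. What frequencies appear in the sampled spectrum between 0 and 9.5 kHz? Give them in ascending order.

fs/2 = 9.5 kHz.
61.2 kHz mod fs = 4.2 kHz.
4.2 kHz ≤ fs/2 = 9.5 kHz, appears at 4.2 kHz.
52.8 kHz mod fs = 14.8 kHz.
14.8 kHz > fs/2 = 9.5 kHz, folds to fs − 14.8 kHz = 4.2 kHz.
23.6 kHz mod fs = 4.6 kHz.
4.6 kHz ≤ fs/2 = 9.5 kHz, appears at 4.6 kHz.
14.2 kHz > fs/2 = 9.5 kHz, folds to fs − 14.2 kHz = 4.8 kHz.
Distinct values: {4.2 kHz, 4.6 kHz, 4.8 kHz}.

4.2 kHz, 4.6 kHz, 4.8 kHz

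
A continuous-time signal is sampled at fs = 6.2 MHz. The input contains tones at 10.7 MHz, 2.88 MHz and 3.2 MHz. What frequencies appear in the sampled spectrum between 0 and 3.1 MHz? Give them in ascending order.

1.7 MHz, 2.88 MHz, 3 MHz

fs/2 = 3.1 MHz.
10.7 MHz mod fs = 4.5 MHz.
4.5 MHz > fs/2 = 3.1 MHz, folds to fs − 4.5 MHz = 1.7 MHz.
2.88 MHz ≤ fs/2 = 3.1 MHz, passes unchanged.
3.2 MHz > fs/2 = 3.1 MHz, folds to fs − 3.2 MHz = 3 MHz.
Distinct values: {1.7 MHz, 2.88 MHz, 3 MHz}.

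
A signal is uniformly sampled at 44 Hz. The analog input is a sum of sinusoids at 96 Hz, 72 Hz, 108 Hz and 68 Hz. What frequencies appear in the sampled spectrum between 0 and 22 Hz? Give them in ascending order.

8 Hz, 16 Hz, 20 Hz

fs/2 = 22 Hz.
96 Hz mod fs = 8 Hz.
8 Hz ≤ fs/2 = 22 Hz, appears at 8 Hz.
72 Hz mod fs = 28 Hz.
28 Hz > fs/2 = 22 Hz, folds to fs − 28 Hz = 16 Hz.
108 Hz mod fs = 20 Hz.
20 Hz ≤ fs/2 = 22 Hz, appears at 20 Hz.
68 Hz mod fs = 24 Hz.
24 Hz > fs/2 = 22 Hz, folds to fs − 24 Hz = 20 Hz.
Distinct values: {8 Hz, 16 Hz, 20 Hz}.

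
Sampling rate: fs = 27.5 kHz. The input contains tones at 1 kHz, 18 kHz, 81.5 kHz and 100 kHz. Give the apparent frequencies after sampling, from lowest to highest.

fs/2 = 13.75 kHz.
1 kHz ≤ fs/2 = 13.75 kHz, passes unchanged.
18 kHz > fs/2 = 13.75 kHz, folds to fs − 18 kHz = 9.5 kHz.
81.5 kHz mod fs = 26.5 kHz.
26.5 kHz > fs/2 = 13.75 kHz, folds to fs − 26.5 kHz = 1 kHz.
100 kHz mod fs = 17.5 kHz.
17.5 kHz > fs/2 = 13.75 kHz, folds to fs − 17.5 kHz = 10 kHz.
Distinct values: {1 kHz, 9.5 kHz, 10 kHz}.

1 kHz, 9.5 kHz, 10 kHz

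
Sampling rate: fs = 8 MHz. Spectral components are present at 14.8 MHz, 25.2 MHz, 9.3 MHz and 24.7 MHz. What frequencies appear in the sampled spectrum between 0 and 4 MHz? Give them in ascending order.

0.7 MHz, 1.2 MHz, 1.3 MHz

fs/2 = 4 MHz.
14.8 MHz mod fs = 6.8 MHz.
6.8 MHz > fs/2 = 4 MHz, folds to fs − 6.8 MHz = 1.2 MHz.
25.2 MHz mod fs = 1.2 MHz.
1.2 MHz ≤ fs/2 = 4 MHz, appears at 1.2 MHz.
9.3 MHz mod fs = 1.3 MHz.
1.3 MHz ≤ fs/2 = 4 MHz, appears at 1.3 MHz.
24.7 MHz mod fs = 0.7 MHz.
0.7 MHz ≤ fs/2 = 4 MHz, appears at 0.7 MHz.
Distinct values: {0.7 MHz, 1.2 MHz, 1.3 MHz}.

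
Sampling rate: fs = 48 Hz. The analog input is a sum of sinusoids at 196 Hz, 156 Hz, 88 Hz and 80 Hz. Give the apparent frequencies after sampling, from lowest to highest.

fs/2 = 24 Hz.
196 Hz mod fs = 4 Hz.
4 Hz ≤ fs/2 = 24 Hz, appears at 4 Hz.
156 Hz mod fs = 12 Hz.
12 Hz ≤ fs/2 = 24 Hz, appears at 12 Hz.
88 Hz mod fs = 40 Hz.
40 Hz > fs/2 = 24 Hz, folds to fs − 40 Hz = 8 Hz.
80 Hz mod fs = 32 Hz.
32 Hz > fs/2 = 24 Hz, folds to fs − 32 Hz = 16 Hz.
Distinct values: {4 Hz, 8 Hz, 12 Hz, 16 Hz}.

4 Hz, 8 Hz, 12 Hz, 16 Hz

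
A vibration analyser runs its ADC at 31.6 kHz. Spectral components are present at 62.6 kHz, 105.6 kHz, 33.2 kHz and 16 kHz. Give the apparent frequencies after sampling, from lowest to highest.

0.6 kHz, 1.6 kHz, 10.8 kHz, 15.6 kHz

fs/2 = 15.8 kHz.
62.6 kHz mod fs = 31 kHz.
31 kHz > fs/2 = 15.8 kHz, folds to fs − 31 kHz = 0.6 kHz.
105.6 kHz mod fs = 10.8 kHz.
10.8 kHz ≤ fs/2 = 15.8 kHz, appears at 10.8 kHz.
33.2 kHz mod fs = 1.6 kHz.
1.6 kHz ≤ fs/2 = 15.8 kHz, appears at 1.6 kHz.
16 kHz > fs/2 = 15.8 kHz, folds to fs − 16 kHz = 15.6 kHz.
Distinct values: {0.6 kHz, 1.6 kHz, 10.8 kHz, 15.6 kHz}.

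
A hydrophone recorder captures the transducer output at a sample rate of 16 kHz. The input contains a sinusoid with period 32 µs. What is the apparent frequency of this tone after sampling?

0.75 kHz

T = 32 µs → f = 1/T = 31.25 kHz.
31.25 kHz mod fs = 15.25 kHz.
15.25 kHz > fs/2 = 8 kHz, folds to fs − 15.25 kHz = 0.75 kHz.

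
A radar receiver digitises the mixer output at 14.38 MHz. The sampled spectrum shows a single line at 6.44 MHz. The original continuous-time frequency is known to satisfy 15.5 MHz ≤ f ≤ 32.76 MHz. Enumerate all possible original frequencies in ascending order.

Frequencies that alias to 6.44 MHz are k·fs ± 6.44 MHz for integer k ≥ 0.
k=0: 6.44 MHz.
k=1: 7.94 MHz, 20.82 MHz.
k=2: 22.32 MHz, 35.2 MHz.
k=3: 36.7 MHz, 49.58 MHz.
Within [15.5 MHz, 32.76 MHz]: 20.82 MHz, 22.32 MHz.

20.82 MHz, 22.32 MHz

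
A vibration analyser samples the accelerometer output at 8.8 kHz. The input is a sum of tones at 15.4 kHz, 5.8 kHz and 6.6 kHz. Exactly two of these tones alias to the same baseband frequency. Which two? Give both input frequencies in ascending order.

fs/2 = 4.4 kHz.
15.4 kHz mod fs = 6.6 kHz.
6.6 kHz > fs/2 = 4.4 kHz, folds to fs − 6.6 kHz = 2.2 kHz.
5.8 kHz > fs/2 = 4.4 kHz, folds to fs − 5.8 kHz = 3 kHz.
6.6 kHz > fs/2 = 4.4 kHz, folds to fs − 6.6 kHz = 2.2 kHz.
6.6 kHz and 15.4 kHz both map to 2.2 kHz.

6.6 kHz, 15.4 kHz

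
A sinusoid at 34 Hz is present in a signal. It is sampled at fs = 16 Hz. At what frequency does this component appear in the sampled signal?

34 Hz mod fs = 2 Hz.
2 Hz ≤ fs/2 = 8 Hz, appears at 2 Hz.

2 Hz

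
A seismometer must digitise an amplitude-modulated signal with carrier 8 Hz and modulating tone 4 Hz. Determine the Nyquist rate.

AM sidebands sit at fc ± fm = 4 Hz and 12 Hz.
Highest-frequency component: 12 Hz.
Nyquist rate = 2 × 12 Hz = 24 Hz.

24 Hz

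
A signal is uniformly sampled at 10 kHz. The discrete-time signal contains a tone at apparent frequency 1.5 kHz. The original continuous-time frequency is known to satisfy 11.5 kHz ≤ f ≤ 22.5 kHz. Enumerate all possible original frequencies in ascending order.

11.5 kHz, 18.5 kHz, 21.5 kHz

Frequencies that alias to 1.5 kHz are k·fs ± 1.5 kHz for integer k ≥ 0.
k=0: 1.5 kHz.
k=1: 8.5 kHz, 11.5 kHz.
k=2: 18.5 kHz, 21.5 kHz.
k=3: 28.5 kHz, 31.5 kHz.
Within [11.5 kHz, 22.5 kHz]: 11.5 kHz, 18.5 kHz, 21.5 kHz.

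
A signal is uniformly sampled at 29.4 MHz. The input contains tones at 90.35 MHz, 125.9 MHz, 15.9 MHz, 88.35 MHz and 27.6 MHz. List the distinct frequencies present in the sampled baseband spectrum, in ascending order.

fs/2 = 14.7 MHz.
90.35 MHz mod fs = 2.15 MHz.
2.15 MHz ≤ fs/2 = 14.7 MHz, appears at 2.15 MHz.
125.9 MHz mod fs = 8.3 MHz.
8.3 MHz ≤ fs/2 = 14.7 MHz, appears at 8.3 MHz.
15.9 MHz > fs/2 = 14.7 MHz, folds to fs − 15.9 MHz = 13.5 MHz.
88.35 MHz mod fs = 0.15 MHz.
0.15 MHz ≤ fs/2 = 14.7 MHz, appears at 0.15 MHz.
27.6 MHz > fs/2 = 14.7 MHz, folds to fs − 27.6 MHz = 1.8 MHz.
Distinct values: {0.15 MHz, 1.8 MHz, 2.15 MHz, 8.3 MHz, 13.5 MHz}.

0.15 MHz, 1.8 MHz, 2.15 MHz, 8.3 MHz, 13.5 MHz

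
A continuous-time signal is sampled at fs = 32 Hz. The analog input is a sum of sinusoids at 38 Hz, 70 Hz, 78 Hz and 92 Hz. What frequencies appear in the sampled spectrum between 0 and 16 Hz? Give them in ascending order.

4 Hz, 6 Hz, 14 Hz

fs/2 = 16 Hz.
38 Hz mod fs = 6 Hz.
6 Hz ≤ fs/2 = 16 Hz, appears at 6 Hz.
70 Hz mod fs = 6 Hz.
6 Hz ≤ fs/2 = 16 Hz, appears at 6 Hz.
78 Hz mod fs = 14 Hz.
14 Hz ≤ fs/2 = 16 Hz, appears at 14 Hz.
92 Hz mod fs = 28 Hz.
28 Hz > fs/2 = 16 Hz, folds to fs − 28 Hz = 4 Hz.
Distinct values: {4 Hz, 6 Hz, 14 Hz}.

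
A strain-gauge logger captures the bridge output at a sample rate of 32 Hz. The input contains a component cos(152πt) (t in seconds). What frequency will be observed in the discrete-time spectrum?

12 Hz

ω = 152π rad/s → f = ω/(2π) = 76 Hz.
76 Hz mod fs = 12 Hz.
12 Hz ≤ fs/2 = 16 Hz, appears at 12 Hz.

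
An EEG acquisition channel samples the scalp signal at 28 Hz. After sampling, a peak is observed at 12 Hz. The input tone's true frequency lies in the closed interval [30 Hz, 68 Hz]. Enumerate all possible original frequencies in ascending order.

Frequencies that alias to 12 Hz are k·fs ± 12 Hz for integer k ≥ 0.
k=0: 12 Hz.
k=1: 16 Hz, 40 Hz.
k=2: 44 Hz, 68 Hz.
k=3: 72 Hz, 96 Hz.
Within [30 Hz, 68 Hz]: 40 Hz, 44 Hz, 68 Hz.

40 Hz, 44 Hz, 68 Hz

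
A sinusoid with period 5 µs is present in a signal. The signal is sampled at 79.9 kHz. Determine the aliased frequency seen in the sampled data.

39.7 kHz

T = 5 µs → f = 1/T = 200 kHz.
200 kHz mod fs = 40.2 kHz.
40.2 kHz > fs/2 = 39.95 kHz, folds to fs − 40.2 kHz = 39.7 kHz.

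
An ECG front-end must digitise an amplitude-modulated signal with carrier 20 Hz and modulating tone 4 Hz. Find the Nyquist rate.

AM sidebands sit at fc ± fm = 16 Hz and 24 Hz.
Highest-frequency component: 24 Hz.
Nyquist rate = 2 × 24 Hz = 48 Hz.

48 Hz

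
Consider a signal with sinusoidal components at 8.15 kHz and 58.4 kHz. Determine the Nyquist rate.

Highest-frequency component: 58.4 kHz.
Nyquist rate = 2 × 58.4 kHz = 116.8 kHz.

116.8 kHz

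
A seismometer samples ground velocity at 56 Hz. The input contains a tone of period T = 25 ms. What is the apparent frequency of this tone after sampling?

16 Hz

T = 25 ms → f = 1/T = 40 Hz.
40 Hz > fs/2 = 28 Hz, folds to fs − 40 Hz = 16 Hz.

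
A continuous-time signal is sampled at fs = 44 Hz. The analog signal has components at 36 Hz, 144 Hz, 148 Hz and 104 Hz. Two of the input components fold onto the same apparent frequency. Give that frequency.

16 Hz

fs/2 = 22 Hz.
36 Hz > fs/2 = 22 Hz, folds to fs − 36 Hz = 8 Hz.
144 Hz mod fs = 12 Hz.
12 Hz ≤ fs/2 = 22 Hz, appears at 12 Hz.
148 Hz mod fs = 16 Hz.
16 Hz ≤ fs/2 = 22 Hz, appears at 16 Hz.
104 Hz mod fs = 16 Hz.
16 Hz ≤ fs/2 = 22 Hz, appears at 16 Hz.
104 Hz and 148 Hz both map to 16 Hz.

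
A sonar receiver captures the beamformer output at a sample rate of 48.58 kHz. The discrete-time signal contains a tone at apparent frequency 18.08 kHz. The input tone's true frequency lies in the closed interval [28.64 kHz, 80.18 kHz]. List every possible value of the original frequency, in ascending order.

30.5 kHz, 66.66 kHz, 79.08 kHz

Frequencies that alias to 18.08 kHz are k·fs ± 18.08 kHz for integer k ≥ 0.
k=0: 18.08 kHz.
k=1: 30.5 kHz, 66.66 kHz.
k=2: 79.08 kHz, 115.24 kHz.
k=3: 127.66 kHz, 163.82 kHz.
Within [28.64 kHz, 80.18 kHz]: 30.5 kHz, 66.66 kHz, 79.08 kHz.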